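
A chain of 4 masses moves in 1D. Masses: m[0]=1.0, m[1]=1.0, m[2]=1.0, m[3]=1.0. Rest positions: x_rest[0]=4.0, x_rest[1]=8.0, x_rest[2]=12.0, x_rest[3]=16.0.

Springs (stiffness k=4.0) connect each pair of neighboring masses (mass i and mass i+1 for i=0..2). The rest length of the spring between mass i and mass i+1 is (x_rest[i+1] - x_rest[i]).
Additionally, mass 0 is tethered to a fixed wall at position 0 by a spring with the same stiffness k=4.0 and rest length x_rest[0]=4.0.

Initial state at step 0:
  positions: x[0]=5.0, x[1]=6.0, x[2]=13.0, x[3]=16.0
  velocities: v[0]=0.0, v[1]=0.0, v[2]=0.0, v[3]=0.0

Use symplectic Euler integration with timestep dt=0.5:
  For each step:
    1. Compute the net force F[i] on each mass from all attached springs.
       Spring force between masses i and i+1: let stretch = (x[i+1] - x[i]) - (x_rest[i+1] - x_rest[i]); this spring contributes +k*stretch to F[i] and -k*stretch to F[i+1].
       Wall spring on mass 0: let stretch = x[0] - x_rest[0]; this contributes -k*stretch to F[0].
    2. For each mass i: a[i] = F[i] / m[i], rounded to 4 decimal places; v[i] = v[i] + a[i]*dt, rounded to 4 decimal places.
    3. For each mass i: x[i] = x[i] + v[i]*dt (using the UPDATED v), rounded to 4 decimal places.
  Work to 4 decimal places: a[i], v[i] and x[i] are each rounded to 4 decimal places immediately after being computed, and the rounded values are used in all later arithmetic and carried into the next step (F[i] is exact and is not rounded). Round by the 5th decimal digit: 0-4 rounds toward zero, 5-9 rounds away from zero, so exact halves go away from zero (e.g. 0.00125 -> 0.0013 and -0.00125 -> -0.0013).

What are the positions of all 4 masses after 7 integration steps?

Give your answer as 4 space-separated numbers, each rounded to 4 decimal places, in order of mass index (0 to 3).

Step 0: x=[5.0000 6.0000 13.0000 16.0000] v=[0.0000 0.0000 0.0000 0.0000]
Step 1: x=[1.0000 12.0000 9.0000 17.0000] v=[-8.0000 12.0000 -8.0000 2.0000]
Step 2: x=[7.0000 4.0000 16.0000 14.0000] v=[12.0000 -16.0000 14.0000 -6.0000]
Step 3: x=[3.0000 11.0000 9.0000 17.0000] v=[-8.0000 14.0000 -14.0000 6.0000]
Step 4: x=[4.0000 8.0000 12.0000 16.0000] v=[2.0000 -6.0000 6.0000 -2.0000]
Step 5: x=[5.0000 5.0000 15.0000 15.0000] v=[2.0000 -6.0000 6.0000 -2.0000]
Step 6: x=[1.0000 12.0000 8.0000 18.0000] v=[-8.0000 14.0000 -14.0000 6.0000]
Step 7: x=[7.0000 4.0000 15.0000 15.0000] v=[12.0000 -16.0000 14.0000 -6.0000]

Answer: 7.0000 4.0000 15.0000 15.0000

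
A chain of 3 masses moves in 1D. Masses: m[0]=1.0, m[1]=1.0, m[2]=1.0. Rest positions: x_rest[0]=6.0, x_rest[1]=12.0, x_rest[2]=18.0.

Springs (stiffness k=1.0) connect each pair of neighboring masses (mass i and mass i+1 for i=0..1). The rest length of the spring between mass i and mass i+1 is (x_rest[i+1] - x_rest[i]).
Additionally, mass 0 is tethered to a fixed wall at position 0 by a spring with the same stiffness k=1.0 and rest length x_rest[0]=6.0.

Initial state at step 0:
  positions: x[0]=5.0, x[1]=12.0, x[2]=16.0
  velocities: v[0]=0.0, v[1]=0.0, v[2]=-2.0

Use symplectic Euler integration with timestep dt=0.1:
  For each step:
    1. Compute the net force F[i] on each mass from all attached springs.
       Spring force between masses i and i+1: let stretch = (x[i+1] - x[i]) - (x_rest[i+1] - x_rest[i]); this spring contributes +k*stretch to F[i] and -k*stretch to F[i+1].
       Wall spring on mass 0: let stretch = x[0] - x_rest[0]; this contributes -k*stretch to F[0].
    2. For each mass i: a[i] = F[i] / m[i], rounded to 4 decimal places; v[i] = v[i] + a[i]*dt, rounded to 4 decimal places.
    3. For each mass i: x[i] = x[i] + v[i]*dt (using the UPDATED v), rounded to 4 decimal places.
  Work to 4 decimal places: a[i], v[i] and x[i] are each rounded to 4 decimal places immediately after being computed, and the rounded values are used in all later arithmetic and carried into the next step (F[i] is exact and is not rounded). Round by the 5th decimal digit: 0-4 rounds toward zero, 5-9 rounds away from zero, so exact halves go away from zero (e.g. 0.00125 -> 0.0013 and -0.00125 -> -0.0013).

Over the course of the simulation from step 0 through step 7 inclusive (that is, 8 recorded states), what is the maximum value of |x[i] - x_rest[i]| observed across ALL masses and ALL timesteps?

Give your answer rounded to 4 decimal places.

Answer: 2.7929

Derivation:
Step 0: x=[5.0000 12.0000 16.0000] v=[0.0000 0.0000 -2.0000]
Step 1: x=[5.0200 11.9700 15.8200] v=[0.2000 -0.3000 -1.8000]
Step 2: x=[5.0593 11.9090 15.6615] v=[0.3930 -0.6100 -1.5850]
Step 3: x=[5.1165 11.8170 15.5255] v=[0.5720 -0.9197 -1.3603]
Step 4: x=[5.1895 11.6951 15.4124] v=[0.7304 -1.2189 -1.1312]
Step 5: x=[5.2757 11.5453 15.3221] v=[0.8620 -1.4977 -0.9029]
Step 6: x=[5.3718 11.3706 15.2540] v=[0.9614 -1.7470 -0.6806]
Step 7: x=[5.4742 11.1748 15.2071] v=[1.0241 -1.9585 -0.4689]
Max displacement = 2.7929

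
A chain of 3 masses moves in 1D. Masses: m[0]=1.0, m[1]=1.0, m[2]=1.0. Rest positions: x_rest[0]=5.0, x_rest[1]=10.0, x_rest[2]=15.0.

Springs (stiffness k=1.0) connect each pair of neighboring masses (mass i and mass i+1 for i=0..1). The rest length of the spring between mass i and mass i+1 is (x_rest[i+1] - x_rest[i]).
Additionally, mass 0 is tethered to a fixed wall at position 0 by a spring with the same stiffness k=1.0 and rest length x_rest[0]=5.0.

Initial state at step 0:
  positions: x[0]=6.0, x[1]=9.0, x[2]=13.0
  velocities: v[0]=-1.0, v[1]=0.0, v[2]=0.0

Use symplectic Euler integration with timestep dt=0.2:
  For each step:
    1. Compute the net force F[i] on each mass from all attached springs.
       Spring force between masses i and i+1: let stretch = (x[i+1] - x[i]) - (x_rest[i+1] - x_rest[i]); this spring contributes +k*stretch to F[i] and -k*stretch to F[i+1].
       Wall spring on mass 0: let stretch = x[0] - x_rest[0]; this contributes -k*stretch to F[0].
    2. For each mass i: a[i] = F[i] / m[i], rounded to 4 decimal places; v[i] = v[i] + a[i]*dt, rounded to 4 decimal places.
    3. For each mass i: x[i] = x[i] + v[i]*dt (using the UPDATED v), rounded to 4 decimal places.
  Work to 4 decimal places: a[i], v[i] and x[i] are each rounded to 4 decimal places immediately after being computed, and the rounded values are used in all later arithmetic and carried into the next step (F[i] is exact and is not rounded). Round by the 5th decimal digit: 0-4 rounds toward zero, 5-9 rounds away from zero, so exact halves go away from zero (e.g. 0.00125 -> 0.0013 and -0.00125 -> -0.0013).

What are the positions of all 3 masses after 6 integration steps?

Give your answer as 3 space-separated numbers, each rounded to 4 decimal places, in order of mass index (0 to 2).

Step 0: x=[6.0000 9.0000 13.0000] v=[-1.0000 0.0000 0.0000]
Step 1: x=[5.6800 9.0400 13.0400] v=[-1.6000 0.2000 0.2000]
Step 2: x=[5.2672 9.1056 13.1200] v=[-2.0640 0.3280 0.4000]
Step 3: x=[4.7972 9.1782 13.2394] v=[-2.3498 0.3632 0.5971]
Step 4: x=[4.3106 9.2380 13.3964] v=[-2.4330 0.2992 0.7849]
Step 5: x=[3.8487 9.2671 13.5870] v=[-2.3096 0.1454 0.9532]
Step 6: x=[3.4496 9.2522 13.8048] v=[-1.9957 -0.0743 1.0892]

Answer: 3.4496 9.2522 13.8048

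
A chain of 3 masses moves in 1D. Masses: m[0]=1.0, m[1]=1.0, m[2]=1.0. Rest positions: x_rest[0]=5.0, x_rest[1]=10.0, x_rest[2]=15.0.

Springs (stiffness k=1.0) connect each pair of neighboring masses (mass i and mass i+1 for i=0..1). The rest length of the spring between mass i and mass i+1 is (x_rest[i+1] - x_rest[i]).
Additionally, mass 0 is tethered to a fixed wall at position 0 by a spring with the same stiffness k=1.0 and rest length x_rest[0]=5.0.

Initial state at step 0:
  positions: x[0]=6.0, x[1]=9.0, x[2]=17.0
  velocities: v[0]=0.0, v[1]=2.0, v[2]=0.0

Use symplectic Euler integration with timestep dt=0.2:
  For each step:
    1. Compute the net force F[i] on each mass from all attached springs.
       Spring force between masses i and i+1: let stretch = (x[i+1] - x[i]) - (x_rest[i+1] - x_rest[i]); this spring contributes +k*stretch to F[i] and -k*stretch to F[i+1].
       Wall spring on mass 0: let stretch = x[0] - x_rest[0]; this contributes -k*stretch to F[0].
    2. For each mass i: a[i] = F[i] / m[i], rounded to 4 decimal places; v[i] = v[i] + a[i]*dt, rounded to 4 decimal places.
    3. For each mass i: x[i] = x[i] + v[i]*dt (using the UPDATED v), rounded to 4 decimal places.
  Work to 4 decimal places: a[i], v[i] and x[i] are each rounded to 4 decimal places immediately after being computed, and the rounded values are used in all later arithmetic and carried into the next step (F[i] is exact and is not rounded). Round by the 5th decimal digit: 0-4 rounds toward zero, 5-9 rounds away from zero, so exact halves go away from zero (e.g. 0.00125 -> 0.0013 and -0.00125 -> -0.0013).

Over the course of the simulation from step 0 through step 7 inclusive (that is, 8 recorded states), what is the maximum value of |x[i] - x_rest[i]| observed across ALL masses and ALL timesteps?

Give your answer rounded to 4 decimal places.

Step 0: x=[6.0000 9.0000 17.0000] v=[0.0000 2.0000 0.0000]
Step 1: x=[5.8800 9.6000 16.8800] v=[-0.6000 3.0000 -0.6000]
Step 2: x=[5.6736 10.3424 16.6688] v=[-1.0320 3.7120 -1.0560]
Step 3: x=[5.4270 11.1511 16.4045] v=[-1.2330 4.0435 -1.3213]
Step 4: x=[5.1923 11.9410 16.1301] v=[-1.1736 3.9494 -1.3720]
Step 5: x=[5.0198 12.6285 15.8881] v=[-0.8623 3.4375 -1.2098]
Step 6: x=[4.9509 13.1420 15.7158] v=[-0.3445 2.5677 -0.8617]
Step 7: x=[5.0116 13.4308 15.6405] v=[0.3035 1.4442 -0.3765]
Max displacement = 3.4308

Answer: 3.4308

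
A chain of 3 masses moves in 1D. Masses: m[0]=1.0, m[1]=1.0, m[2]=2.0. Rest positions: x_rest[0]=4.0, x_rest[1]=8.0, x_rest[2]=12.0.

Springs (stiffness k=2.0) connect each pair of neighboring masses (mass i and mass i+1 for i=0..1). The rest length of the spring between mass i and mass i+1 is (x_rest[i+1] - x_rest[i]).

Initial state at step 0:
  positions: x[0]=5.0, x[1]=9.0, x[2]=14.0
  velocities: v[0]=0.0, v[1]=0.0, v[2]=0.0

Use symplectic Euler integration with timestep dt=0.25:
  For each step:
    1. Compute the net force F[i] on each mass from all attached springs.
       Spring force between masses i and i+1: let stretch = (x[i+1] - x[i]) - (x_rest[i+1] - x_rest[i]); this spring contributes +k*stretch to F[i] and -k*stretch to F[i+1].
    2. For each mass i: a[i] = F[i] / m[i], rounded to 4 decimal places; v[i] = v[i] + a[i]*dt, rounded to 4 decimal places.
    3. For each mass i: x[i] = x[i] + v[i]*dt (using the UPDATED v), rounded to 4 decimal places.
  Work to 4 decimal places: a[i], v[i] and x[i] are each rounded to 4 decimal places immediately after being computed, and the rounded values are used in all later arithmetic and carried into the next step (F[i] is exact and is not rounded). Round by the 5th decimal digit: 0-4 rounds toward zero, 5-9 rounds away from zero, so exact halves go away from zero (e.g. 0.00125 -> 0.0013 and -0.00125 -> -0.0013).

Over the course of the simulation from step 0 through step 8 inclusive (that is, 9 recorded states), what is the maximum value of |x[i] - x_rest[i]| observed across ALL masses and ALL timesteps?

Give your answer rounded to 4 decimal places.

Answer: 2.1363

Derivation:
Step 0: x=[5.0000 9.0000 14.0000] v=[0.0000 0.0000 0.0000]
Step 1: x=[5.0000 9.1250 13.9375] v=[0.0000 0.5000 -0.2500]
Step 2: x=[5.0156 9.3360 13.8242] v=[0.0625 0.8438 -0.4531]
Step 3: x=[5.0713 9.5679 13.6804] v=[0.2227 0.9277 -0.5752]
Step 4: x=[5.1891 9.7518 13.5296] v=[0.4710 0.7357 -0.6033]
Step 5: x=[5.3772 9.8376 13.3927] v=[0.7524 0.3433 -0.5478]
Step 6: x=[5.6229 9.8103 13.2836] v=[0.9826 -0.1094 -0.4366]
Step 7: x=[5.8920 9.6937 13.2074] v=[1.0763 -0.4665 -0.3049]
Step 8: x=[6.1363 9.5411 13.1616] v=[0.9772 -0.6105 -0.1833]
Max displacement = 2.1363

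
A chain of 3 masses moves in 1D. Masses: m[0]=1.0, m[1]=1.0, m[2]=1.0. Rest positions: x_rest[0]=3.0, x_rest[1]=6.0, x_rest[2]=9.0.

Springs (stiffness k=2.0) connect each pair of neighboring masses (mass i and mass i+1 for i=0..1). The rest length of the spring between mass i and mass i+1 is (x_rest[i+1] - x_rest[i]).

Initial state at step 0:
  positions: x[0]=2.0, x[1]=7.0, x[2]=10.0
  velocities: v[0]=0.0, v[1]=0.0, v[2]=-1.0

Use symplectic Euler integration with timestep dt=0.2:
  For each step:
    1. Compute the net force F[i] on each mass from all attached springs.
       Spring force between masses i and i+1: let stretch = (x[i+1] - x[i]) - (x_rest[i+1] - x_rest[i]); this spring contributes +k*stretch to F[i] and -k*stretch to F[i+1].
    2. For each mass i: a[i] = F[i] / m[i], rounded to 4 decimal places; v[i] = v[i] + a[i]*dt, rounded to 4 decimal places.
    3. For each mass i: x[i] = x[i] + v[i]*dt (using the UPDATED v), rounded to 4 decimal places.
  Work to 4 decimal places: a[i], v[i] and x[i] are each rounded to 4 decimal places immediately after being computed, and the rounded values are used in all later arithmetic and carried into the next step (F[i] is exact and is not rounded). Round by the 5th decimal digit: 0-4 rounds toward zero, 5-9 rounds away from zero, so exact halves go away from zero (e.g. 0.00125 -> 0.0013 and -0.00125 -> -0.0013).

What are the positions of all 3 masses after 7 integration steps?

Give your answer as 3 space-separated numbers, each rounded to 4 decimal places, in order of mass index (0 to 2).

Step 0: x=[2.0000 7.0000 10.0000] v=[0.0000 0.0000 -1.0000]
Step 1: x=[2.1600 6.8400 9.8000] v=[0.8000 -0.8000 -1.0000]
Step 2: x=[2.4544 6.5424 9.6032] v=[1.4720 -1.4880 -0.9840]
Step 3: x=[2.8358 6.1626 9.4015] v=[1.9072 -1.8989 -1.0083]
Step 4: x=[3.2434 5.7758 9.1807] v=[2.0379 -1.9341 -1.1039]
Step 5: x=[3.6136 5.4588 8.9275] v=[1.8509 -1.5851 -1.2659]
Step 6: x=[3.8914 5.2717 8.6368] v=[1.3890 -0.9357 -1.4534]
Step 7: x=[4.0396 5.2433 8.3169] v=[0.7411 -0.1418 -1.5994]

Answer: 4.0396 5.2433 8.3169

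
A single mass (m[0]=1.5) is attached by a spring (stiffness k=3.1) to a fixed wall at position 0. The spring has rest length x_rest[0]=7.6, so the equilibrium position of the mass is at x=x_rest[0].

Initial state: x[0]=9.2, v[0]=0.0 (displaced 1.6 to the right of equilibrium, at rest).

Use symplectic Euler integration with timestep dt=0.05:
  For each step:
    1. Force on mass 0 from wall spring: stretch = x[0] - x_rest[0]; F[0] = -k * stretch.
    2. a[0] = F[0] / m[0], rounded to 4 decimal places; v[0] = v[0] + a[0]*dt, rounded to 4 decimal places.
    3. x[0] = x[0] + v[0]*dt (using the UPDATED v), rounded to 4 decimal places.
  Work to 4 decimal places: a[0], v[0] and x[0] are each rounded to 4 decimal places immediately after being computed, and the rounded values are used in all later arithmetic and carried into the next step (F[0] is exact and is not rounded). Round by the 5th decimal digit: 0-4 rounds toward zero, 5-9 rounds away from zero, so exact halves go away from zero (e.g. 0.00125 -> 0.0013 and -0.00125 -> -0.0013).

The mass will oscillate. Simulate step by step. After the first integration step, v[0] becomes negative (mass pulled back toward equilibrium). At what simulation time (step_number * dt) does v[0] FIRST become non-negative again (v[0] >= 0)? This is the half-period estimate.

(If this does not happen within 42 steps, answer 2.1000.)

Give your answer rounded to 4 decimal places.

Answer: 2.1000

Derivation:
Step 0: x=[9.2000] v=[0.0000]
Step 1: x=[9.1917] v=[-0.1653]
Step 2: x=[9.1752] v=[-0.3298]
Step 3: x=[9.1506] v=[-0.4926]
Step 4: x=[9.1180] v=[-0.6528]
Step 5: x=[9.0775] v=[-0.8097]
Step 6: x=[9.0294] v=[-0.9624]
Step 7: x=[8.9739] v=[-1.1101]
Step 8: x=[8.9113] v=[-1.2521]
Step 9: x=[8.8419] v=[-1.3876]
Step 10: x=[8.7661] v=[-1.5159]
Step 11: x=[8.6843] v=[-1.6364]
Step 12: x=[8.5969] v=[-1.7484]
Step 13: x=[8.5043] v=[-1.8514]
Step 14: x=[8.4071] v=[-1.9448]
Step 15: x=[8.3057] v=[-2.0282]
Step 16: x=[8.2006] v=[-2.1011]
Step 17: x=[8.0924] v=[-2.1632]
Step 18: x=[7.9817] v=[-2.2141]
Step 19: x=[7.8690] v=[-2.2535]
Step 20: x=[7.7549] v=[-2.2813]
Step 21: x=[7.6400] v=[-2.2973]
Step 22: x=[7.5249] v=[-2.3014]
Step 23: x=[7.4102] v=[-2.2936]
Step 24: x=[7.2965] v=[-2.2740]
Step 25: x=[7.1844] v=[-2.2426]
Step 26: x=[7.0744] v=[-2.1997]
Step 27: x=[6.9671] v=[-2.1454]
Step 28: x=[6.8631] v=[-2.0800]
Step 29: x=[6.7629] v=[-2.0039]
Step 30: x=[6.6670] v=[-1.9174]
Step 31: x=[6.5760] v=[-1.8210]
Step 32: x=[6.4902] v=[-1.7152]
Step 33: x=[6.4102] v=[-1.6005]
Step 34: x=[6.3363] v=[-1.4776]
Step 35: x=[6.2690] v=[-1.3470]
Step 36: x=[6.2085] v=[-1.2095]
Step 37: x=[6.1552] v=[-1.0657]
Step 38: x=[6.1094] v=[-0.9164]
Step 39: x=[6.0713] v=[-0.7624]
Step 40: x=[6.0411] v=[-0.6044]
Step 41: x=[6.0189] v=[-0.4433]
Step 42: x=[6.0049] v=[-0.2799]
v[0] did not become non-negative within 42 steps; using fallback time=2.1000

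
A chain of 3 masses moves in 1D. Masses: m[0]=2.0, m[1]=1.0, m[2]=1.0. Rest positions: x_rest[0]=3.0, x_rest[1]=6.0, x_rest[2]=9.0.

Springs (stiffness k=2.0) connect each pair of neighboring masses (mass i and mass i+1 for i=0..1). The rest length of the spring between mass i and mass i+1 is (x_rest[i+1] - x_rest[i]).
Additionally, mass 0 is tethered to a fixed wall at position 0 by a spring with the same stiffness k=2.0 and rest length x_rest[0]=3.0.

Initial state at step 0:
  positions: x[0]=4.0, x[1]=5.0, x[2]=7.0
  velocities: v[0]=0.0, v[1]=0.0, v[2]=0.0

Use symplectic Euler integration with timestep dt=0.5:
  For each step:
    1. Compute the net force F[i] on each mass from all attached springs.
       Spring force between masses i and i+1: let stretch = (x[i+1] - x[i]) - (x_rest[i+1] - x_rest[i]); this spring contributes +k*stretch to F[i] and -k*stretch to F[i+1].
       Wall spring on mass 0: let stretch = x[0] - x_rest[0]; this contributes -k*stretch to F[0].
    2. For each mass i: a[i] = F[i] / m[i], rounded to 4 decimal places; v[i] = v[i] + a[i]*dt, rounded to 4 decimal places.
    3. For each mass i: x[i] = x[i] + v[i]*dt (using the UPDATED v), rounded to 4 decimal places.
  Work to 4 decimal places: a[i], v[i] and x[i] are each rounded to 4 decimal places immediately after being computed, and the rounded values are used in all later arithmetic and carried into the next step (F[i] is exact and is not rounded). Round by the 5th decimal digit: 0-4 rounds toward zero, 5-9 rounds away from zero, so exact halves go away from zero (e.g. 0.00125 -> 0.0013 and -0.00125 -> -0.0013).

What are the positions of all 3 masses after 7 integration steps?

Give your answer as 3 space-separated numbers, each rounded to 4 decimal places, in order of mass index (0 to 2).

Answer: 4.0846 6.8165 8.3878

Derivation:
Step 0: x=[4.0000 5.0000 7.0000] v=[0.0000 0.0000 0.0000]
Step 1: x=[3.2500 5.5000 7.5000] v=[-1.5000 1.0000 1.0000]
Step 2: x=[2.2500 5.8750 8.5000] v=[-2.0000 0.7500 2.0000]
Step 3: x=[1.5938 5.7500 9.6875] v=[-1.3125 -0.2500 2.3750]
Step 4: x=[1.5782 5.5157 10.4063] v=[-0.0313 -0.4687 1.4375]
Step 5: x=[2.1524 5.7579 10.1798] v=[1.1484 0.4844 -0.4531]
Step 6: x=[3.0899 6.4083 9.2423] v=[1.8750 1.3008 -1.8750]
Step 7: x=[4.0846 6.8165 8.3878] v=[1.9893 0.8164 -1.7090]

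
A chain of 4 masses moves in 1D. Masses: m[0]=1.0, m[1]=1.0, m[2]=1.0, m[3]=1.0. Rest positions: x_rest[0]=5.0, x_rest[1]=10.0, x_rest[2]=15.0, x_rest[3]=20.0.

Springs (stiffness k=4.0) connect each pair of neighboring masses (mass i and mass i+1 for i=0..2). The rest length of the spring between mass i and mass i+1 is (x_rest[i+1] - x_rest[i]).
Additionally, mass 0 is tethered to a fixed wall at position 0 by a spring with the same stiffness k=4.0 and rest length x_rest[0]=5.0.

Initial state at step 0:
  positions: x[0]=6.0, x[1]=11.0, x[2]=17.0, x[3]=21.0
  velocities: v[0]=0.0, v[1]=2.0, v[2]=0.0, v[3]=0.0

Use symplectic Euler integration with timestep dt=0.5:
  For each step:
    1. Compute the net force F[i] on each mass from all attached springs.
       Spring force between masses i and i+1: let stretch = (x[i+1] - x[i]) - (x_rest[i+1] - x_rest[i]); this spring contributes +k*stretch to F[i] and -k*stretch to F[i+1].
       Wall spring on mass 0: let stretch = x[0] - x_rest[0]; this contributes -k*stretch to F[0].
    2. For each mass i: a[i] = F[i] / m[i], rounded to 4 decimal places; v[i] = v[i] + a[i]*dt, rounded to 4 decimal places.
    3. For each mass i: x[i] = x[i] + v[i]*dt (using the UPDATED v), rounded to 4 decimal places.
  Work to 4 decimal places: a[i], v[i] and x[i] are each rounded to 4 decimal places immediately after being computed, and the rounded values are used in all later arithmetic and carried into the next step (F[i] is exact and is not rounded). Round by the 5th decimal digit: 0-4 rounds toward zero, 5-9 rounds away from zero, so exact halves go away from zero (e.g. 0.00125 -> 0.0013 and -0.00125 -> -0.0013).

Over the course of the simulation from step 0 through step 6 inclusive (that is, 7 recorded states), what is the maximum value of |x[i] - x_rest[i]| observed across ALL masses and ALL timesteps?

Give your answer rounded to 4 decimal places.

Step 0: x=[6.0000 11.0000 17.0000 21.0000] v=[0.0000 2.0000 0.0000 0.0000]
Step 1: x=[5.0000 13.0000 15.0000 22.0000] v=[-2.0000 4.0000 -4.0000 2.0000]
Step 2: x=[7.0000 9.0000 18.0000 21.0000] v=[4.0000 -8.0000 6.0000 -2.0000]
Step 3: x=[4.0000 12.0000 15.0000 22.0000] v=[-6.0000 6.0000 -6.0000 2.0000]
Step 4: x=[5.0000 10.0000 16.0000 21.0000] v=[2.0000 -4.0000 2.0000 -2.0000]
Step 5: x=[6.0000 9.0000 16.0000 20.0000] v=[2.0000 -2.0000 0.0000 -2.0000]
Step 6: x=[4.0000 12.0000 13.0000 20.0000] v=[-4.0000 6.0000 -6.0000 0.0000]
Max displacement = 3.0000

Answer: 3.0000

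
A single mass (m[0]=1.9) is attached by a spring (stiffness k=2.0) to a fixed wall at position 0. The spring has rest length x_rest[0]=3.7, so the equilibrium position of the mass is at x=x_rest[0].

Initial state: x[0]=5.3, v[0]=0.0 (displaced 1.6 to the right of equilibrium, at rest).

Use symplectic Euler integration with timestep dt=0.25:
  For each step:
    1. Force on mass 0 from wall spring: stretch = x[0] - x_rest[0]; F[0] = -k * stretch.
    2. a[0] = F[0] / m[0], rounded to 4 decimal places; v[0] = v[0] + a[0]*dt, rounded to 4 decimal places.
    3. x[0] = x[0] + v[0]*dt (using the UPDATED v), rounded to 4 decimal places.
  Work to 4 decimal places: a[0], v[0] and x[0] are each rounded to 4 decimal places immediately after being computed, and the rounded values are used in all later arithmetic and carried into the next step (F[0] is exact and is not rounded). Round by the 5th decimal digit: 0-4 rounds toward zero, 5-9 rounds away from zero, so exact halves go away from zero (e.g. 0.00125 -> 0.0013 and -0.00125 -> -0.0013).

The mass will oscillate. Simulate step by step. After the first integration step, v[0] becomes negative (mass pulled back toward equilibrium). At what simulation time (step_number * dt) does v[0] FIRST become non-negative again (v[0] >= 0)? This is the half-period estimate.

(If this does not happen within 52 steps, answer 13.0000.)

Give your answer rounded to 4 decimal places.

Step 0: x=[5.3000] v=[0.0000]
Step 1: x=[5.1947] v=[-0.4211]
Step 2: x=[4.9911] v=[-0.8145]
Step 3: x=[4.7025] v=[-1.1543]
Step 4: x=[4.3480] v=[-1.4181]
Step 5: x=[3.9509] v=[-1.5886]
Step 6: x=[3.5373] v=[-1.6546]
Step 7: x=[3.1344] v=[-1.6118]
Step 8: x=[2.7687] v=[-1.4630]
Step 9: x=[2.4642] v=[-1.2179]
Step 10: x=[2.2410] v=[-0.8927]
Step 11: x=[2.1138] v=[-0.5088]
Step 12: x=[2.0910] v=[-0.0914]
Step 13: x=[2.1740] v=[0.3320]
First v>=0 after going negative at step 13, time=3.2500

Answer: 3.2500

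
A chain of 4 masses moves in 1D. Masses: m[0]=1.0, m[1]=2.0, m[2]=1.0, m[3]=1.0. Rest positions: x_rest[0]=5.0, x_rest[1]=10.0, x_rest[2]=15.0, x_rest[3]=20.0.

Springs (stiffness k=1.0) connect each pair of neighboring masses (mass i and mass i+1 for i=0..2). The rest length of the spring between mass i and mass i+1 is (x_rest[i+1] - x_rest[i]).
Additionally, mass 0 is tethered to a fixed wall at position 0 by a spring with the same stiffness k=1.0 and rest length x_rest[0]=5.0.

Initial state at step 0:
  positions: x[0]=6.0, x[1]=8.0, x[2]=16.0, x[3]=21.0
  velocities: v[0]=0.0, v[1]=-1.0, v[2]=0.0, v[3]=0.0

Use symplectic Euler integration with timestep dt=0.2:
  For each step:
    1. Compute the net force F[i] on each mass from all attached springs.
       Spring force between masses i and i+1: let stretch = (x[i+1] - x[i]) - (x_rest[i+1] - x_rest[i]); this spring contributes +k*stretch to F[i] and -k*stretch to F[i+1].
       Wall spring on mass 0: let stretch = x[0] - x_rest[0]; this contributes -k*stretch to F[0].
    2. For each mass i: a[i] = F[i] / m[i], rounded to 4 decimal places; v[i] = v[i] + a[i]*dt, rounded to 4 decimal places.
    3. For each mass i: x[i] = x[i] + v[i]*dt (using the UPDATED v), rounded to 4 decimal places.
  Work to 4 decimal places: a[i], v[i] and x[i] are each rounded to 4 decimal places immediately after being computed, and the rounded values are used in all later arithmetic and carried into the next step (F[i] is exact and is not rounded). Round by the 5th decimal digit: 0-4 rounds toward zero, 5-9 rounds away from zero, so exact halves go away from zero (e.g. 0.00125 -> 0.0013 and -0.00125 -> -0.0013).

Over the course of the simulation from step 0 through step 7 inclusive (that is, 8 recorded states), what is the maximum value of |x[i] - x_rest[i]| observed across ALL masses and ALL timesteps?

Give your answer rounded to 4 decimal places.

Step 0: x=[6.0000 8.0000 16.0000 21.0000] v=[0.0000 -1.0000 0.0000 0.0000]
Step 1: x=[5.8400 7.9200 15.8800 21.0000] v=[-0.8000 -0.4000 -0.6000 0.0000]
Step 2: x=[5.5296 7.9576 15.6464 20.9952] v=[-1.5520 0.1880 -1.1680 -0.0240]
Step 3: x=[5.0951 8.1004 15.3192 20.9764] v=[-2.1723 0.7141 -1.6360 -0.0938]
Step 4: x=[4.5770 8.3275 14.9295 20.9314] v=[-2.5903 1.1355 -1.9483 -0.2252]
Step 5: x=[4.0259 8.6116 14.5158 20.8463] v=[-2.7556 1.4207 -2.0683 -0.4256]
Step 6: x=[3.4972 8.9221 14.1192 20.7080] v=[-2.6436 1.5526 -1.9830 -0.6917]
Step 7: x=[3.0456 9.2281 13.7783 20.5061] v=[-2.2581 1.5298 -1.7047 -1.0095]
Max displacement = 2.0800

Answer: 2.0800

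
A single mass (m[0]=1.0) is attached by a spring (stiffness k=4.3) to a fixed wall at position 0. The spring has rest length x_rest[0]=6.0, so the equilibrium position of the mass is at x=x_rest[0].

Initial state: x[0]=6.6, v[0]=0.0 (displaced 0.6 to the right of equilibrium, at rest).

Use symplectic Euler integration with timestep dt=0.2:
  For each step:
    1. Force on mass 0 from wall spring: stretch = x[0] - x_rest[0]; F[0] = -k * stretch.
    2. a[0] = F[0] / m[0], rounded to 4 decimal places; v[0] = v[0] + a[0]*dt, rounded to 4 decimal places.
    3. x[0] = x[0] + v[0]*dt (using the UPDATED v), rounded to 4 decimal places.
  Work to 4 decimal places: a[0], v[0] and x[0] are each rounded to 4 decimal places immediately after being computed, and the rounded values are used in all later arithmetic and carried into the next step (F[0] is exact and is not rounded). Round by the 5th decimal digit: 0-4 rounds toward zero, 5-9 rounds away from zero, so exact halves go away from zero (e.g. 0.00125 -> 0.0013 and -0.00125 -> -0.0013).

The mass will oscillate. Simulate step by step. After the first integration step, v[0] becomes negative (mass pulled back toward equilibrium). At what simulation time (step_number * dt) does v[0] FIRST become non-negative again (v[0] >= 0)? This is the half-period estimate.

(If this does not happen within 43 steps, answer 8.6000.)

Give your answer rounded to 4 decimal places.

Answer: 1.6000

Derivation:
Step 0: x=[6.6000] v=[0.0000]
Step 1: x=[6.4968] v=[-0.5160]
Step 2: x=[6.3082] v=[-0.9432]
Step 3: x=[6.0665] v=[-1.2083]
Step 4: x=[5.8134] v=[-1.2655]
Step 5: x=[5.5924] v=[-1.1050]
Step 6: x=[5.4415] v=[-0.7545]
Step 7: x=[5.3867] v=[-0.2742]
Step 8: x=[5.4373] v=[0.2532]
First v>=0 after going negative at step 8, time=1.6000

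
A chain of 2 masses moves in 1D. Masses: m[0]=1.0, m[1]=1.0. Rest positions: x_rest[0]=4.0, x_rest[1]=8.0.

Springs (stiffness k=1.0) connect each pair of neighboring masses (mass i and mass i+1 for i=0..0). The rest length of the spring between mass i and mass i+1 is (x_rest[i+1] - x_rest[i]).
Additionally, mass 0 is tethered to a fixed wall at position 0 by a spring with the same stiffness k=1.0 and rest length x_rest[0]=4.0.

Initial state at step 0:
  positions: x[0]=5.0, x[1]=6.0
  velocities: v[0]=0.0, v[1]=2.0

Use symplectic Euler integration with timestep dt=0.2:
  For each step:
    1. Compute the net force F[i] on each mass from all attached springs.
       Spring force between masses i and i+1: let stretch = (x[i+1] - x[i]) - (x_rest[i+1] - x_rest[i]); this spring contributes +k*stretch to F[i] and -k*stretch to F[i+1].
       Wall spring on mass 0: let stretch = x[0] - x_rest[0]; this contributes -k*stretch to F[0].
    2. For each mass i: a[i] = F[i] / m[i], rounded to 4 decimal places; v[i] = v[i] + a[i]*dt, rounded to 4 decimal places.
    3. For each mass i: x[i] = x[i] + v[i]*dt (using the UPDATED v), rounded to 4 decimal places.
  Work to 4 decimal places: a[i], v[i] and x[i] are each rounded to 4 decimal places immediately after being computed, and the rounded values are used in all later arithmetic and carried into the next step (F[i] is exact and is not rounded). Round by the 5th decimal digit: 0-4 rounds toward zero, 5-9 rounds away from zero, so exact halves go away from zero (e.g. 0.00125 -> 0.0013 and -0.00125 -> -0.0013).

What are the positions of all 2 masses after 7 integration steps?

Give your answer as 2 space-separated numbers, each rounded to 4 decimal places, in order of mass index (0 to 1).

Answer: 3.0561 10.2224

Derivation:
Step 0: x=[5.0000 6.0000] v=[0.0000 2.0000]
Step 1: x=[4.8400 6.5200] v=[-0.8000 2.6000]
Step 2: x=[4.5536 7.1328] v=[-1.4320 3.0640]
Step 3: x=[4.1882 7.8024] v=[-1.8269 3.3482]
Step 4: x=[3.7999 8.4875] v=[-1.9417 3.4254]
Step 5: x=[3.4471 9.1451] v=[-1.7642 3.2879]
Step 6: x=[3.1843 9.7348] v=[-1.3140 2.9483]
Step 7: x=[3.0561 10.2224] v=[-0.6408 2.4382]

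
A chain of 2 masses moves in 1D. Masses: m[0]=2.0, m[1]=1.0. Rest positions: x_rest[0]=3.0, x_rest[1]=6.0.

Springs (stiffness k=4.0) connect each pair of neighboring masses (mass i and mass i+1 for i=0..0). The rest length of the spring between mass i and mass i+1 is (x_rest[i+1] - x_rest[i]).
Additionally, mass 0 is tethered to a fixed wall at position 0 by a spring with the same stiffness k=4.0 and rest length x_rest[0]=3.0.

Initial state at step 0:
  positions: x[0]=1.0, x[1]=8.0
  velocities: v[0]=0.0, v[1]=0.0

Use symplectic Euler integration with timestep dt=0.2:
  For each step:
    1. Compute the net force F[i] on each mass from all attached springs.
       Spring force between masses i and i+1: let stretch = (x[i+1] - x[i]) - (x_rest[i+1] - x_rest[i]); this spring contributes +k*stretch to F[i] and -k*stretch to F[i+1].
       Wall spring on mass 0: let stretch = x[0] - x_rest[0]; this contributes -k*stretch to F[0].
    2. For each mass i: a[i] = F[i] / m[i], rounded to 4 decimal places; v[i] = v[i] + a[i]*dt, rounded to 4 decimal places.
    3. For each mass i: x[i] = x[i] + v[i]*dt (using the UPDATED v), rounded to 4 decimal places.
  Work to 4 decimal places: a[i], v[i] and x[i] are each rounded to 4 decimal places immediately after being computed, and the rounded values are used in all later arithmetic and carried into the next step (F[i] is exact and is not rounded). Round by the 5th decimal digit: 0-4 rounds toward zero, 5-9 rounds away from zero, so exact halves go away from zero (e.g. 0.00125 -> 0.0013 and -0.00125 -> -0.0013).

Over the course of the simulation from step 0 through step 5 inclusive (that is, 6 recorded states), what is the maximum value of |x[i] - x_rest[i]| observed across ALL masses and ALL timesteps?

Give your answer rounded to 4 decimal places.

Answer: 2.5871

Derivation:
Step 0: x=[1.0000 8.0000] v=[0.0000 0.0000]
Step 1: x=[1.4800 7.3600] v=[2.4000 -3.2000]
Step 2: x=[2.3120 6.2592] v=[4.1600 -5.5040]
Step 3: x=[3.2748 5.0068] v=[4.8141 -6.2618]
Step 4: x=[4.1142 3.9573] v=[4.1970 -5.2474]
Step 5: x=[4.6119 3.4129] v=[2.4886 -2.7219]
Max displacement = 2.5871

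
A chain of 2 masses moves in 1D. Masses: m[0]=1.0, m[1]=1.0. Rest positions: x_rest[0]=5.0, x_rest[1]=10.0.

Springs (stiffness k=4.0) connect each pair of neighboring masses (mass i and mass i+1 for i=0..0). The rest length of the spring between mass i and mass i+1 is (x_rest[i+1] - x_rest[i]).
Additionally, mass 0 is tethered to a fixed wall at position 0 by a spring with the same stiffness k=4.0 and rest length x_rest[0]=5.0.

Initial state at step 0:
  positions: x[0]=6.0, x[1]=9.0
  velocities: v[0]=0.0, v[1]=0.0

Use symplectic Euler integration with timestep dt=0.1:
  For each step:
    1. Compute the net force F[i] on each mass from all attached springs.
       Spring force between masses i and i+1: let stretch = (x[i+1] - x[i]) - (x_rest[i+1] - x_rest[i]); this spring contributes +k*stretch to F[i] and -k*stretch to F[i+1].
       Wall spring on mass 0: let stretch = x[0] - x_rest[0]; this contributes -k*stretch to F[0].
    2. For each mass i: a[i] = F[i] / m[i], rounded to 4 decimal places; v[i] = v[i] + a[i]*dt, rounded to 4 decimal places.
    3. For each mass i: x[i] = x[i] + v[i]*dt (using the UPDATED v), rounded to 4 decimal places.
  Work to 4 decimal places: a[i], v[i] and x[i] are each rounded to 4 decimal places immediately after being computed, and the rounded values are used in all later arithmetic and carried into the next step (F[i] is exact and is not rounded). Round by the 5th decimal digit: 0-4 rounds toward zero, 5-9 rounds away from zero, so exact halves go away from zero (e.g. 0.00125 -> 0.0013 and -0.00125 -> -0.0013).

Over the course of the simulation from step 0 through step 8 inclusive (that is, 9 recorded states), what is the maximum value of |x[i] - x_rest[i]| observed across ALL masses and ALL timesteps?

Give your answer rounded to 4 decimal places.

Answer: 1.1874

Derivation:
Step 0: x=[6.0000 9.0000] v=[0.0000 0.0000]
Step 1: x=[5.8800 9.0800] v=[-1.2000 0.8000]
Step 2: x=[5.6528 9.2320] v=[-2.2720 1.5200]
Step 3: x=[5.3427 9.4408] v=[-3.1014 2.0883]
Step 4: x=[4.9828 9.6857] v=[-3.5992 2.4491]
Step 5: x=[4.6117 9.9425] v=[-3.7112 2.5679]
Step 6: x=[4.2693 10.1861] v=[-3.4236 2.4356]
Step 7: x=[3.9928 10.3930] v=[-2.7646 2.0689]
Step 8: x=[3.8126 10.5439] v=[-1.8016 1.5088]
Max displacement = 1.1874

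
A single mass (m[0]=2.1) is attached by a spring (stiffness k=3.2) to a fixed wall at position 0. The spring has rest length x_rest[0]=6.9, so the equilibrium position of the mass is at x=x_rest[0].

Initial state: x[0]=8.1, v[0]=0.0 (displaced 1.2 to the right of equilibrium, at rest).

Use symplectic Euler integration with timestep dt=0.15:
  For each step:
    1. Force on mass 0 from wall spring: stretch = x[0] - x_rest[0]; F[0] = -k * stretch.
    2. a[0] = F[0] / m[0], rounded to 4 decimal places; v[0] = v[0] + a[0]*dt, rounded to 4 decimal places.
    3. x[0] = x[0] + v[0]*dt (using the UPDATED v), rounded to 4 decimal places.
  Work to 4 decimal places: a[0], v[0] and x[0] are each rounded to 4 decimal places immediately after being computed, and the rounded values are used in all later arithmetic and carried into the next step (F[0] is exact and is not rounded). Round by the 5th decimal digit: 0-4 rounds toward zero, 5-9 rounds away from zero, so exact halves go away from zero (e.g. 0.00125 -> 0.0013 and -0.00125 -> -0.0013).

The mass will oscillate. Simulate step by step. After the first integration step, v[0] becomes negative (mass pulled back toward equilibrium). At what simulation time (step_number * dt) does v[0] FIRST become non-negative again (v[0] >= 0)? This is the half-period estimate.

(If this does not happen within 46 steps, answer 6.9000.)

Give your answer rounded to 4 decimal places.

Step 0: x=[8.1000] v=[0.0000]
Step 1: x=[8.0589] v=[-0.2743]
Step 2: x=[7.9780] v=[-0.5392]
Step 3: x=[7.8602] v=[-0.7856]
Step 4: x=[7.7094] v=[-1.0051]
Step 5: x=[7.5309] v=[-1.1901]
Step 6: x=[7.3308] v=[-1.3343]
Step 7: x=[7.1159] v=[-1.4328]
Step 8: x=[6.8936] v=[-1.4822]
Step 9: x=[6.6715] v=[-1.4807]
Step 10: x=[6.4572] v=[-1.4285]
Step 11: x=[6.2581] v=[-1.3273]
Step 12: x=[6.0810] v=[-1.1806]
Step 13: x=[5.9320] v=[-0.9934]
Step 14: x=[5.8162] v=[-0.7722]
Step 15: x=[5.7375] v=[-0.5245]
Step 16: x=[5.6987] v=[-0.2588]
Step 17: x=[5.7011] v=[0.0158]
First v>=0 after going negative at step 17, time=2.5500

Answer: 2.5500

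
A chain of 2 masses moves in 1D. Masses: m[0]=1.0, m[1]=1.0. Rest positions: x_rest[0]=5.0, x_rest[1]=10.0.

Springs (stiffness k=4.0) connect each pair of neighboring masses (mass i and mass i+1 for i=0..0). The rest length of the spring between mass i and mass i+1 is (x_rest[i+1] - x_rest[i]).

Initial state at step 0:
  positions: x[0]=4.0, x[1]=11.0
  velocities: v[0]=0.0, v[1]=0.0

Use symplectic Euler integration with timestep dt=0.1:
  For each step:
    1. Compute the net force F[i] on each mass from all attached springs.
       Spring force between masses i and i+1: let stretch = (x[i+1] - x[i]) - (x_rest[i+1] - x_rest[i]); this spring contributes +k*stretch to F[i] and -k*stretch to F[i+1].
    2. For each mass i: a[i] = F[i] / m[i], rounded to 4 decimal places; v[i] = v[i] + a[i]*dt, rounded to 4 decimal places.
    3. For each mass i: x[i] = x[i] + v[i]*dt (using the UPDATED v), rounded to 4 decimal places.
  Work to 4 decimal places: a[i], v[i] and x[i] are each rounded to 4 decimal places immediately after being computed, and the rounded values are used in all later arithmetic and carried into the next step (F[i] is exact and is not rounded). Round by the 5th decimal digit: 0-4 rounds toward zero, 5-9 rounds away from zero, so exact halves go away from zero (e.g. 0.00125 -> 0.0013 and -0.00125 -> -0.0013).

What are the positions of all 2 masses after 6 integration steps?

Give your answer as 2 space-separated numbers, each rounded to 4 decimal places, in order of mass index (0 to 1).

Answer: 5.2731 9.7269

Derivation:
Step 0: x=[4.0000 11.0000] v=[0.0000 0.0000]
Step 1: x=[4.0800 10.9200] v=[0.8000 -0.8000]
Step 2: x=[4.2336 10.7664] v=[1.5360 -1.5360]
Step 3: x=[4.4485 10.5515] v=[2.1491 -2.1491]
Step 4: x=[4.7075 10.2925] v=[2.5903 -2.5903]
Step 5: x=[4.9899 10.0101] v=[2.8243 -2.8243]
Step 6: x=[5.2731 9.7269] v=[2.8324 -2.8324]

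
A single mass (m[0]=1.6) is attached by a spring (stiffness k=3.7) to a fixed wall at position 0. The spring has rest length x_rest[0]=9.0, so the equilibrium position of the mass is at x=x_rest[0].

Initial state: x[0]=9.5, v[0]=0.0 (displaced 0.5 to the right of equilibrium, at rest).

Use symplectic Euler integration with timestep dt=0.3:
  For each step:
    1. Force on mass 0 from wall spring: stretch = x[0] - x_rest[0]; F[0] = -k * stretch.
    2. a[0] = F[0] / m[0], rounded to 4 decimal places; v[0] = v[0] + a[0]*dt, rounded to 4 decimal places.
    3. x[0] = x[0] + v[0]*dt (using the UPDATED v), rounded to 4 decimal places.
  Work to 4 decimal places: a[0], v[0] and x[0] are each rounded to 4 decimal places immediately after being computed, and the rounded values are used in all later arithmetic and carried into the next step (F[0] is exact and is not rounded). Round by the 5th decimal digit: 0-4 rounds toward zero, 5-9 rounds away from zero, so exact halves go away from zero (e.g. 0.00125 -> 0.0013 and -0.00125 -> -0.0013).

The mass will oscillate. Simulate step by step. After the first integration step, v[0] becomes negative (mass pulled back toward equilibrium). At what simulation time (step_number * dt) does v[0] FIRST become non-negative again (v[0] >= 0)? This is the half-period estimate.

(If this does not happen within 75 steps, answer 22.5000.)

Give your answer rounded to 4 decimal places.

Answer: 2.1000

Derivation:
Step 0: x=[9.5000] v=[0.0000]
Step 1: x=[9.3959] v=[-0.3469]
Step 2: x=[9.2094] v=[-0.6216]
Step 3: x=[8.9793] v=[-0.7669]
Step 4: x=[8.7536] v=[-0.7525]
Step 5: x=[8.5791] v=[-0.5816]
Step 6: x=[8.4922] v=[-0.2896]
Step 7: x=[8.5110] v=[0.0627]
First v>=0 after going negative at step 7, time=2.1000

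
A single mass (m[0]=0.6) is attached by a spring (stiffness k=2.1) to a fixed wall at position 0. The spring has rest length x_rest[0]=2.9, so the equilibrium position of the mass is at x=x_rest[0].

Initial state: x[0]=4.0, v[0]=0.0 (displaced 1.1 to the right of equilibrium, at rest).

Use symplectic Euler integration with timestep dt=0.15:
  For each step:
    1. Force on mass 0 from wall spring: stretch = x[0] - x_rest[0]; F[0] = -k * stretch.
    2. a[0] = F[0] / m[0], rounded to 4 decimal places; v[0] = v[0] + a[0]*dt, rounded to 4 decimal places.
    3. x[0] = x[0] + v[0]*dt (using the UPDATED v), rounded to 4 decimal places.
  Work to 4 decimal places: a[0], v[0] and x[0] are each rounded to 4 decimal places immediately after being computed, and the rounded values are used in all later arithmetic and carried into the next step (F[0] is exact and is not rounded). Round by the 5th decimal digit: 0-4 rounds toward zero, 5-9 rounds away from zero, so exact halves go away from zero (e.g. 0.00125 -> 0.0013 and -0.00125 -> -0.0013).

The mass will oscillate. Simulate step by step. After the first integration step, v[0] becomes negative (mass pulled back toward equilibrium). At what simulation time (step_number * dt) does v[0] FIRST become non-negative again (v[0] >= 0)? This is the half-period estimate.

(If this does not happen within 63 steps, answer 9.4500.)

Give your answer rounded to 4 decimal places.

Step 0: x=[4.0000] v=[0.0000]
Step 1: x=[3.9134] v=[-0.5775]
Step 2: x=[3.7470] v=[-1.1095]
Step 3: x=[3.5139] v=[-1.5542]
Step 4: x=[3.2324] v=[-1.8765]
Step 5: x=[2.9248] v=[-2.0510]
Step 6: x=[2.6152] v=[-2.0640]
Step 7: x=[2.3280] v=[-1.9145]
Step 8: x=[2.0859] v=[-1.6142]
Step 9: x=[1.9079] v=[-1.1868]
Step 10: x=[1.8080] v=[-0.6659]
Step 11: x=[1.7941] v=[-0.0926]
Step 12: x=[1.8673] v=[0.4880]
First v>=0 after going negative at step 12, time=1.8000

Answer: 1.8000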